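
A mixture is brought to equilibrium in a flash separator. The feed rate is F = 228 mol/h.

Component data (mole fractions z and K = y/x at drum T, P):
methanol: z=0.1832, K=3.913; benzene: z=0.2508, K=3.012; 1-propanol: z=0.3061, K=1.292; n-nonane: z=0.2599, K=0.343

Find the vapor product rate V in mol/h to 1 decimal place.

V = 200.2 mol/h

Material balance + equilibrium reduce to Σ zᵢ(Kᵢ−1)/(1+ψ(Kᵢ−1)) = 0.
g(0) = ΣzᵢKᵢ − 1 = 0.9569 and g(1) = 1 − Σzᵢ/Kᵢ = -0.1247, so a root lies in (0, 1).
Newton–Raphson from ψ = 0.34:
  ψ = 0.3400: g = 0.42919, g' = -0.9580 → ψ = 0.7880
  ψ = 0.7880: g = 0.07570, g' = -0.7946 → ψ = 0.8833
  ψ = 0.8833: g = -0.00476, g' = -0.9068 → ψ = 0.8780
Converged at ψ = 0.8780.
Then V = ψ·F = 0.8780·228 = 200.2 mol/h and L = F − V = 27.8 mol/h.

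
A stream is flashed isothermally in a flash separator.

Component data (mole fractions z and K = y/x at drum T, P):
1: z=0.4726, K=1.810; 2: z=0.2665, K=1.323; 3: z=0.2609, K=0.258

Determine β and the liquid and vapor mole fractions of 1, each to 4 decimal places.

β = 0.5685, x_1 = 0.3236, y_1 = 0.5857

Material balance + equilibrium reduce to Σ zᵢ(Kᵢ−1)/(1+β(Kᵢ−1)) = 0.
Feasibility: ΣzᵢKᵢ = 1.2753, Σzᵢ/Kᵢ = 1.4738 — both > 1, two phases present.
Iterate (Newton) starting at β = 0.69:
  β = 0.6900: g = -0.08073, g' = -0.7493 → β = 0.5823
  β = 0.5823: g = -0.00827, g' = -0.6082 → β = 0.5687
  β = 0.5687: g = -0.00009, g' = -0.5951 → β = 0.5685
Converged at β = 0.5685.
Compositions from xᵢ = zᵢ/(1+β(Kᵢ−1)), yᵢ = Kᵢxᵢ:
  1: x = 0.3236, y = 0.5857
  2: x = 0.2252, y = 0.2979
  3: x = 0.4513, y = 0.1164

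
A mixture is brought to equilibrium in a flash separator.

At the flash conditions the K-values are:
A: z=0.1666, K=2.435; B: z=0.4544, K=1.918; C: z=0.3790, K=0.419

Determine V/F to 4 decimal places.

Rachford–Rice: g(V/F) = Σ zᵢ(Kᵢ−1)/(1+V/F(Kᵢ−1)) = 0.
g(0) = ΣzᵢKᵢ − 1 = 0.4360 and g(1) = 1 − Σzᵢ/Kᵢ = -0.2099, so a root lies in (0, 1).
Iterate (Newton) starting at V/F = 0.36:
  V/F = 0.3600: g = 0.19272, g' = -0.5700 → V/F = 0.6981
  V/F = 0.6981: g = 0.00320, g' = -0.5899 → V/F = 0.7035
Converged at V/F = 0.7035.

V/F = 0.7035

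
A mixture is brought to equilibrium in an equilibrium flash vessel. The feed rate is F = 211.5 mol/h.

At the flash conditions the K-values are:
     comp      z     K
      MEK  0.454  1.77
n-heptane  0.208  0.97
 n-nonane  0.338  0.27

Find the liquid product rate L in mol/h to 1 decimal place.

Material balance + equilibrium reduce to Σ zᵢ(Kᵢ−1)/(1+V/F(Kᵢ−1)) = 0.
Check two-phase: ΣzᵢKᵢ = 1.097 > 1 and Σzᵢ/Kᵢ = 1.723 > 1, so g(0) = 0.097 > 0 and g(1) = -0.723 < 0.
Newton–Raphson from V/F = 0.5:
  V/F = 0.500: g = -0.1425, g' = -0.587 → V/F = 0.257
  V/F = 0.257: g = -0.0183, g' = -0.461 → V/F = 0.218
  V/F = 0.218: g = -0.0002, g' = -0.452 → V/F = 0.217
Converged at V/F = 0.217.
Then V = V/F·F = 0.2171·211.5 = 45.9 mol/h and L = F − V = 165.6 mol/h.

L = 165.6 mol/h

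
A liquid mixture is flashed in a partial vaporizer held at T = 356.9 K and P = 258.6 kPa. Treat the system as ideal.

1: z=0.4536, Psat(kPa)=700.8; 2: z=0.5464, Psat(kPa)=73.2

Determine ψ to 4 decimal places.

Raoult's law: Kᵢ = Pᵢˢᵃᵗ/P = Pᵢˢᵃᵗ/258.6.
  K_1 = 700.8/258.6 = 2.709977, K_2 = 73.2/258.6 = 0.283063
Rachford–Rice: g(ψ) = Σ zᵢ(Kᵢ−1)/(1+ψ(Kᵢ−1)) = 0.
Check two-phase: ΣzᵢKᵢ = 1.3839 > 1 and Σzᵢ/Kᵢ = 2.0977 > 1, so g(0) = 0.3839 > 0 and g(1) = -1.0977 < 0.
Binary case is linear: z₁(K₁−1)(1+ψ(K₂−1)) + z₂(K₂−1)(1+ψ(K₁−1)) = 0
⇒ ψ = [z₁(K₁−1)+z₂(K₂−1)] / [−(K₁−1)(K₂−1)] = 0.38391/1.22595 = 0.3132

ψ = 0.3132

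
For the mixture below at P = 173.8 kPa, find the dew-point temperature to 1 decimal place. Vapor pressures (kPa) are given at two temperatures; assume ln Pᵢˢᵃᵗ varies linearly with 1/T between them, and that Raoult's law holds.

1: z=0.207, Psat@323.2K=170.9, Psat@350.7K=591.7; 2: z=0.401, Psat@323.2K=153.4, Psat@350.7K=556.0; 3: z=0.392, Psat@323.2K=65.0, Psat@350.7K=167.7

T = 336.5 K

Dew-point temperature: Σzᵢ·P/Pᵢˢᵃᵗ(T) = 1. Interpolate ln Pᵢˢᵃᵗ = aᵢ + bᵢ/T.
  T = 323.2 K: ΣzᵢP/Pᵢˢᵃᵗ = 1.7130
  T = 350.7 K: ΣzᵢP/Pᵢˢᵃᵗ = 0.5924
  T = 336.9 K: ΣzᵢP/Pᵢˢᵃᵗ = 0.9847
  T = 330.0 K: ΣzᵢP/Pᵢˢᵃᵗ = 1.2929
  T = 333.4 K: ΣzᵢP/Pᵢˢᵃᵗ = 1.1287
  T = 335.1 K: ΣzᵢP/Pᵢˢᵃᵗ = 1.0559
Interpolating between 335.1 K and 336.9 K gives T ≈ 336.5 K.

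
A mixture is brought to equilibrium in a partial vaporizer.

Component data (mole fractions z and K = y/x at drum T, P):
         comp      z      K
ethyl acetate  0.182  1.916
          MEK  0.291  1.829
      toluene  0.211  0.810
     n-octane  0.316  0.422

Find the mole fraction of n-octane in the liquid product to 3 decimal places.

Rachford–Rice: g(ψ) = Σ zᵢ(Kᵢ−1)/(1+ψ(Kᵢ−1)) = 0.
g(0) = ΣzᵢKᵢ − 1 = 0.185 and g(1) = 1 − Σzᵢ/Kᵢ = -0.263, so a root lies in (0, 1).
Newton–Raphson from ψ = 0.43:
  ψ = 0.430: g = 0.0107, g' = -0.383 → ψ = 0.458
Converged at ψ = 0.458.
Compositions from xᵢ = zᵢ/(1+ψ(Kᵢ−1)), yᵢ = Kᵢxᵢ:
  ethyl acetate: x = 0.128, y = 0.246
  MEK: x = 0.211, y = 0.386
  toluene: x = 0.231, y = 0.187
  n-octane: x = 0.430, y = 0.181

x_n-octane = 0.430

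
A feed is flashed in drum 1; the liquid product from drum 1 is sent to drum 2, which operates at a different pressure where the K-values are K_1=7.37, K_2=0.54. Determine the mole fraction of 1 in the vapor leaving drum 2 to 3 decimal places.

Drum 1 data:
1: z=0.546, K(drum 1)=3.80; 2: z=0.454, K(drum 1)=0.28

Drum 1:
Iterate (Newton) starting at ψ₁ = 0.5:
  ψ₁ = 0.500: g = 0.1262, g' = -1.318 → ψ₁ = 0.596
Converged at ψ₁ = 0.596.
Drum-1 compositions:
  1: x = 0.205, y = 0.777
  2: x = 0.795, y = 0.223
Drum-2 feed = drum-1 liquid: z₂ = (0.2045, 0.7955).
Drum 2:
Let ψ₂ = V/F and solve Σ zᵢ(Kᵢ−1)/(1+ψ₂(Kᵢ−1)) = 0.
g(0) = ΣzᵢKᵢ − 1 = 0.937 and g(1) = 1 − Σzᵢ/Kᵢ = -0.501, so a root lies in (0, 1).
Binary case is linear: z₁(K₁−1)(1+ψ₂(K₂−1)) + z₂(K₂−1)(1+ψ₂(K₁−1)) = 0
⇒ ψ₂ = [z₁(K₁−1)+z₂(K₂−1)] / [−(K₁−1)(K₂−1)] = 0.9370/2.9302 = 0.320
  1: x = 0.067, y = 0.496
  2: x = 0.933, y = 0.504

y_1 (drum 2) = 0.496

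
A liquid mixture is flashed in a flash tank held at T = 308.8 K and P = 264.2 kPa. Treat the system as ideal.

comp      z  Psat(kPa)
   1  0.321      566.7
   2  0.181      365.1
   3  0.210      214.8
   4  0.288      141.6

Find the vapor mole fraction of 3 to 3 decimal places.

y_3 = 0.199

Raoult's law: Kᵢ = Pᵢˢᵃᵗ/P = Pᵢˢᵃᵗ/264.2.
  K_1 = 566.7/264.2 = 2.14497, K_2 = 365.1/264.2 = 1.38191, K_3 = 214.8/264.2 = 0.81302, K_4 = 141.6/264.2 = 0.53596
Let ψ = V/F and solve Σ zᵢ(Kᵢ−1)/(1+ψ(Kᵢ−1)) = 0.
Feasibility: ΣzᵢKᵢ = 1.264, Σzᵢ/Kᵢ = 1.076 — both > 1, two phases present.
Iterate (Newton) starting at ψ = 0.5:
  ψ = 0.500: g = 0.0744, g' = -0.303 → ψ = 0.746
  ψ = 0.746: g = 0.0021, g' = -0.293 → ψ = 0.753
Converged at ψ = 0.753.
Compositions from xᵢ = zᵢ/(1+ψ(Kᵢ−1)), yᵢ = Kᵢxᵢ:
  1: x = 0.172, y = 0.370
  2: x = 0.141, y = 0.194
  3: x = 0.244, y = 0.199
  4: x = 0.443, y = 0.237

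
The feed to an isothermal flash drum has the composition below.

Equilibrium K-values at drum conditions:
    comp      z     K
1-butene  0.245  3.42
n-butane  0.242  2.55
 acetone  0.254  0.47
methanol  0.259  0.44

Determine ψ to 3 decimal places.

Newton iteration, ψ⁰ = 0.66:
  ψ = 0.660: g = -0.0234, g' = -0.728 → ψ = 0.628
Converged at ψ = 0.628.

ψ = 0.628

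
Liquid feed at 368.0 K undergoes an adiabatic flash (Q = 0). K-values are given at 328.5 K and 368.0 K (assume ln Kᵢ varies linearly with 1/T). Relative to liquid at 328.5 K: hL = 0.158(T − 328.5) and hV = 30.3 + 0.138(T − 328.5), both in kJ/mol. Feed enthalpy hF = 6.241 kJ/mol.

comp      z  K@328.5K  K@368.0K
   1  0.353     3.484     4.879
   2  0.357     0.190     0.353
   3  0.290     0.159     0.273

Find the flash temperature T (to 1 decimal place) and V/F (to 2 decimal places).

T = 332.3 K, V/F = 0.19

Adiabatic flash: solve Rachford–Rice at each trial T, then check hF = ψ·hV(T) + (1−ψ)·hL(T).
  T = 328.5 K: K = (3.484, 0.190, 0.159), RR gives ψ = 0.168, H_out = 5.089 kJ/mol
  T = 368.0 K: K = (4.879, 0.353, 0.273), RR gives ψ = 0.350, H_out = 16.558 kJ/mol
  T = 348.2 K: K = (4.161, 0.263, 0.211), RR gives ψ = 0.260, H_out = 10.879 kJ/mol
  T = 338.4 K: K = (3.819, 0.225, 0.184), RR gives ψ = 0.215, H_out = 8.048 kJ/mol
  T = 333.4 K: K = (3.648, 0.207, 0.171), RR gives ψ = 0.192, H_out = 6.571 kJ/mol
  T = 330.9 K: K = (3.564, 0.198, 0.165), RR gives ψ = 0.180, H_out = 5.820 kJ/mol
  T = 332.1 K: K = (3.605, 0.202, 0.168), RR gives ψ = 0.186, H_out = 6.181 kJ/mol
Linear interpolation between T = 332.1 (H_out = 6.181) and T = 333.4 (H_out = 6.571) on hF = 6.241 gives T ≈ 332.3 K, at which ψ = 0.19.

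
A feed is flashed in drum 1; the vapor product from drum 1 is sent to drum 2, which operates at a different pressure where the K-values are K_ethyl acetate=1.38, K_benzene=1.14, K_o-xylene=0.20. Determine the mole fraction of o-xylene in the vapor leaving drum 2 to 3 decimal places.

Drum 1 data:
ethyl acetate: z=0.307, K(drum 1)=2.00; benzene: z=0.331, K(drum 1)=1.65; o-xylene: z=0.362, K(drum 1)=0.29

y_o-xylene (drum 2) = 0.048

Drum 1:
Iterate (Newton) starting at ψ₁ = 0.69:
  ψ₁ = 0.690: g = -0.1737, g' = -0.875 → ψ₁ = 0.492
  ψ₁ = 0.492: g = -0.0260, g' = -0.649 → ψ₁ = 0.452
  ψ₁ = 0.452: g = -0.0005, g' = -0.625 → ψ₁ = 0.451
Converged at ψ₁ = 0.451.
Drum-1 compositions:
  ethyl acetate: x = 0.212, y = 0.423
  benzene: x = 0.256, y = 0.422
  o-xylene: x = 0.532, y = 0.154
Drum-2 feed = drum-1 vapor: z₂ = (0.4232, 0.4224, 0.1544).
Drum 2:
Material balance + equilibrium reduce to Σ zᵢ(Kᵢ−1)/(1+ψ₂(Kᵢ−1)) = 0.
g(0) = ΣzᵢKᵢ − 1 = 0.096 and g(1) = 1 − Σzᵢ/Kᵢ = -0.449, so a root lies in (0, 1).
Newton–Raphson from ψ₂ = 0.5:
  ψ₂ = 0.500: g = -0.0155, g' = -0.325 → ψ₂ = 0.452
  ψ₂ = 0.452: g = -0.0007, g' = -0.295 → ψ₂ = 0.450
Converged at ψ₂ = 0.450.
  ethyl acetate: x = 0.361, y = 0.499
  benzene: x = 0.397, y = 0.453
  o-xylene: x = 0.241, y = 0.048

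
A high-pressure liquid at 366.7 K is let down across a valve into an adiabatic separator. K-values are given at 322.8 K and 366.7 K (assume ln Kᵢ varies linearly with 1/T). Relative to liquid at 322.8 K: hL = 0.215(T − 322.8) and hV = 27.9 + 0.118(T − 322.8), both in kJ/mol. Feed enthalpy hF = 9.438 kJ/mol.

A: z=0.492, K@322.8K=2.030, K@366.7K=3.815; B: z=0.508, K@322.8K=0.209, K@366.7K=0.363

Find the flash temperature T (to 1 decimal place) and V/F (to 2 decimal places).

T = 332.4 K, V/F = 0.27

Adiabatic flash: solve Rachford–Rice at each trial T, then check hF = ψ·hV(T) + (1−ψ)·hL(T).
  T = 322.8 K: K = (2.030, 0.209), RR gives ψ = 0.129, H_out = 3.593 kJ/mol
  T = 366.7 K: K = (3.815, 0.363), RR gives ψ = 0.592, H_out = 23.432 kJ/mol
  T = 344.8 K: K = (2.841, 0.280), RR gives ψ = 0.408, H_out = 15.241 kJ/mol
  T = 333.8 K: K = (2.415, 0.243), RR gives ψ = 0.291, H_out = 10.178 kJ/mol
  T = 328.3 K: K = (2.217, 0.226), RR gives ψ = 0.218, H_out = 7.154 kJ/mol
  T = 331.1 K: K = (2.317, 0.235), RR gives ψ = 0.257, H_out = 8.748 kJ/mol
  T = 332.5 K: K = (2.367, 0.239), RR gives ψ = 0.275, H_out = 9.501 kJ/mol
Linear interpolation between T = 331.1 (H_out = 8.748) and T = 332.5 (H_out = 9.501) on hF = 9.438 gives T ≈ 332.4 K, at which ψ = 0.27.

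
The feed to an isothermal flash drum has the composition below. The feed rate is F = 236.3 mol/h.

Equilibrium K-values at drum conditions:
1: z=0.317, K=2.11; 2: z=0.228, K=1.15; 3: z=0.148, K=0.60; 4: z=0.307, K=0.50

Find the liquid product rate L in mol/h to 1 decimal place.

L = 132.4 mol/h

Newton iteration, ψ⁰ = 0.5:
  ψ = 0.500: g = -0.0206, g' = -0.339 → ψ = 0.439
  ψ = 0.439: g = 0.0001, g' = -0.342 → ψ = 0.440
Converged at ψ = 0.440.
Then V = ψ·F = 0.4396·236.3 = 103.9 mol/h and L = F − V = 132.4 mol/h.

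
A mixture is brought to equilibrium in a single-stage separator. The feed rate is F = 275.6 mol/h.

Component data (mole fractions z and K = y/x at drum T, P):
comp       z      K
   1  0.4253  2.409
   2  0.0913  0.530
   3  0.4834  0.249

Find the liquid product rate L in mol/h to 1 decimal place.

Material balance + equilibrium reduce to Σ zᵢ(Kᵢ−1)/(1+ψ(Kᵢ−1)) = 0.
Check two-phase: ΣzᵢKᵢ = 1.1933 > 1 and Σzᵢ/Kᵢ = 2.2902 > 1, so g(0) = 0.1933 > 0 and g(1) = -1.2902 < 0.
Newton–Raphson from ψ = 0.65:
  ψ = 0.6500: g = -0.45826, g' = -1.3125 → ψ = 0.3008
  ψ = 0.3008: g = -0.09812, g' = -0.8988 → ψ = 0.1917
  ψ = 0.1917: g = 0.00058, g' = -0.9198 → ψ = 0.1923
Converged at ψ = 0.1923.
Then V = ψ·F = 0.1923·275.6 = 53.0 mol/h and L = F − V = 222.6 mol/h.

L = 222.6 mol/h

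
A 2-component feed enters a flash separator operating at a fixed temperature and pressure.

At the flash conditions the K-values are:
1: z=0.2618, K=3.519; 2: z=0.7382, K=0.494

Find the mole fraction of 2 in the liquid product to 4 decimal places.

Binary case is linear: z₁(K₁−1)(1+β(K₂−1)) + z₂(K₂−1)(1+β(K₁−1)) = 0
⇒ β = [z₁(K₁−1)+z₂(K₂−1)] / [−(K₁−1)(K₂−1)] = 0.28595/1.27461 = 0.2243
Compositions from xᵢ = zᵢ/(1+β(Kᵢ−1)), yᵢ = Kᵢxᵢ:
  1: x = 0.1673, y = 0.5886
  2: x = 0.8327, y = 0.4114

x_2 = 0.8327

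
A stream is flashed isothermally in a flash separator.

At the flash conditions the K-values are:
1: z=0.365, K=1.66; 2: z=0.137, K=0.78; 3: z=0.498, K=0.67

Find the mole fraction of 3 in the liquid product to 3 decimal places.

Rachford–Rice: g(β) = Σ zᵢ(Kᵢ−1)/(1+β(Kᵢ−1)) = 0.
g(0) = ΣzᵢKᵢ − 1 = 0.046 and g(1) = 1 − Σzᵢ/Kᵢ = -0.139, so a root lies in (0, 1).
Newton iteration, β⁰ = 0.38:
  β = 0.380: g = -0.0282, g' = -0.180 → β = 0.224
  β = 0.224: g = 0.0008, g' = -0.191 → β = 0.228
Converged at β = 0.228.
Compositions from xᵢ = zᵢ/(1+β(Kᵢ−1)), yᵢ = Kᵢxᵢ:
  1: x = 0.317, y = 0.527
  2: x = 0.144, y = 0.112
  3: x = 0.538, y = 0.361

x_3 = 0.538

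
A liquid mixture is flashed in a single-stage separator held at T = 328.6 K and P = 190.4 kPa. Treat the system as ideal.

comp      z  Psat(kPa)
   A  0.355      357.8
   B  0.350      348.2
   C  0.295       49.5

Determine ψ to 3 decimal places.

ψ = 0.607

Raoult's law: Kᵢ = Pᵢˢᵃᵗ/P = Pᵢˢᵃᵗ/190.4.
  K_A = 357.8/190.4 = 1.87920, K_B = 348.2/190.4 = 1.82878, K_C = 49.5/190.4 = 0.25998
Rachford–Rice: g(ψ) = Σ zᵢ(Kᵢ−1)/(1+ψ(Kᵢ−1)) = 0.
g(0) = ΣzᵢKᵢ − 1 = 0.384 and g(1) = 1 − Σzᵢ/Kᵢ = -0.515, so a root lies in (0, 1).
Iterate (Newton) starting at ψ = 0.35:
  ψ = 0.350: g = 0.1689, g' = -0.599 → ψ = 0.632
  ψ = 0.632: g = -0.0191, g' = -0.787 → ψ = 0.608
  ψ = 0.608: g = -0.0004, g' = -0.756 → ψ = 0.607
Converged at ψ = 0.607.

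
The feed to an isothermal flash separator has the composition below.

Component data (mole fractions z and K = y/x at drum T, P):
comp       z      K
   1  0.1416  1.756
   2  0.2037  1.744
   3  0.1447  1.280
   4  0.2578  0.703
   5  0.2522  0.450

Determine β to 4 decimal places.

β = 0.2940

Let β = V/F and solve Σ zᵢ(Kᵢ−1)/(1+β(Kᵢ−1)) = 0.
Check two-phase: ΣzᵢKᵢ = 1.0838 > 1 and Σzᵢ/Kᵢ = 1.2376 > 1, so g(0) = 0.0838 > 0 and g(1) = -0.2376 < 0.
Newton–Raphson from β = 0.65:
  β = 0.6500: g = -0.10257, g' = -0.3155 → β = 0.3249
  β = 0.3249: g = -0.00850, g' = -0.2758 → β = 0.2941
  β = 0.2941: g = -0.00000, g' = -0.2756 → β = 0.2940
Converged at β = 0.2940.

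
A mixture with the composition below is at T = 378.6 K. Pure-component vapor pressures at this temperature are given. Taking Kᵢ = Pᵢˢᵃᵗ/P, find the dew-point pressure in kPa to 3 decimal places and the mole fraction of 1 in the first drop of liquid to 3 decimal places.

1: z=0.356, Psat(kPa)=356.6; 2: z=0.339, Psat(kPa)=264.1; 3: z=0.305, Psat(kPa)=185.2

Pdew = 254.531 kPa, x_1 = 0.254

At the dew point ψ → 1, so Σzᵢ/Kᵢ = 1 with Kᵢ = Pᵢˢᵃᵗ/P ⇒ 1/P = Σzᵢ/Pᵢˢᵃᵗ.
1/P = 0.356/356.6 + 0.339/264.1 + 0.305/185.2 = 0.003929 ⇒ P = 254.531 kPa
xᵢ = zᵢP/Pᵢˢᵃᵗ ⇒ x_1 = 0.356·254.531/356.6 = 0.254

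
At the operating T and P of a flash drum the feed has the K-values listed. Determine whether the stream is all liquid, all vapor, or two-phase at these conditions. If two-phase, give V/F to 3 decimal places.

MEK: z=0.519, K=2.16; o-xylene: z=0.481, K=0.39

ΣzᵢKᵢ = 1.309; Σzᵢ/Kᵢ = 1.474.
Both exceed 1, so a two-phase solution exists.
Rachford–Rice: g(ψ) = Σ zᵢ(Kᵢ−1)/(1+ψ(Kᵢ−1)) = 0.
Binary case is linear: z₁(K₁−1)(1+ψ(K₂−1)) + z₂(K₂−1)(1+ψ(K₁−1)) = 0
⇒ ψ = [z₁(K₁−1)+z₂(K₂−1)] / [−(K₁−1)(K₂−1)] = 0.3086/0.7076 = 0.436

two-phase, V/F = 0.436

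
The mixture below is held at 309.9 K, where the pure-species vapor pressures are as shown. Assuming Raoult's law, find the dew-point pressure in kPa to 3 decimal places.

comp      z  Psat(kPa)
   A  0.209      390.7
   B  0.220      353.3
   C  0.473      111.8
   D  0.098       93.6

At the dew point ψ → 1, so Σzᵢ/Kᵢ = 1 with Kᵢ = Pᵢˢᵃᵗ/P ⇒ 1/P = Σzᵢ/Pᵢˢᵃᵗ.
1/P = 0.209/390.7 + 0.220/353.3 + 0.473/111.8 + 0.098/93.6 = 0.006435 ⇒ P = 155.390 kPa

Pdew = 155.390 kPa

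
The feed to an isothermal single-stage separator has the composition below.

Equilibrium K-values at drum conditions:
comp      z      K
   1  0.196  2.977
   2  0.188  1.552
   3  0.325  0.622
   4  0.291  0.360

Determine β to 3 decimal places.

Let β = V/F and solve Σ zᵢ(Kᵢ−1)/(1+β(Kᵢ−1)) = 0.
g(0) = ΣzᵢKᵢ − 1 = 0.182 and g(1) = 1 − Σzᵢ/Kᵢ = -0.518, so a root lies in (0, 1).
Newton iteration, β⁰ = 0.4:
  β = 0.400: g = -0.0937, g' = -0.557 → β = 0.232
  β = 0.232: g = 0.0044, g' = -0.625 → β = 0.239
Converged at β = 0.239.

β = 0.239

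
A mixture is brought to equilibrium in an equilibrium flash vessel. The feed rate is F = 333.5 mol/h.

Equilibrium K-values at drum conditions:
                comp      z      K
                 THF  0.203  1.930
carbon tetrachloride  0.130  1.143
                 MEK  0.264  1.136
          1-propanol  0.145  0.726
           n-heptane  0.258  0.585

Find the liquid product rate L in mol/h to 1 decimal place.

L = 169.3 mol/h

Iterate (Newton) starting at ψ = 0.32:
  ψ = 0.320: g = 0.0307, g' = -0.183 → ψ = 0.487
  ψ = 0.487: g = 0.0009, g' = -0.174 → ψ = 0.492
Converged at ψ = 0.492.
Then V = ψ·F = 0.4925·333.5 = 164.2 mol/h and L = F − V = 169.3 mol/h.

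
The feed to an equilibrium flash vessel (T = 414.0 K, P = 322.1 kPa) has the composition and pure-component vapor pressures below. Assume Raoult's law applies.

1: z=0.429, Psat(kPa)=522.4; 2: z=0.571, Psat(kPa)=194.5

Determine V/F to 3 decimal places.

Raoult's law: Kᵢ = Pᵢˢᵃᵗ/P = Pᵢˢᵃᵗ/322.1.
  K_1 = 522.4/322.1 = 1.62186, K_2 = 194.5/322.1 = 0.60385
Rachford–Rice: g(V/F) = Σ zᵢ(Kᵢ−1)/(1+V/F(Kᵢ−1)) = 0.
Feasibility: ΣzᵢKᵢ = 1.041, Σzᵢ/Kᵢ = 1.210 — both > 1, two phases present.
Newton iteration, V/F⁰ = 0.5:
  V/F = 0.500: g = -0.0786, g' = -0.236 → V/F = 0.167
  V/F = 0.167: g = -0.0005, g' = -0.239 → V/F = 0.165
Converged at V/F = 0.165.

V/F = 0.165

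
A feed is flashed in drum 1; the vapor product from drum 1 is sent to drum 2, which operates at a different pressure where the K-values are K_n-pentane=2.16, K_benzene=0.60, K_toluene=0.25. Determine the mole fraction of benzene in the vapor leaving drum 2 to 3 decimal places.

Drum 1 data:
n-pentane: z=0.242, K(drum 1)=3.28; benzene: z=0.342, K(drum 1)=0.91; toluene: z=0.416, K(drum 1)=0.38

y_benzene (drum 2) = 0.234

Drum 1:
Rachford–Rice: g(ψ₁) = Σ zᵢ(Kᵢ−1)/(1+ψ₁(Kᵢ−1)) = 0.
Check two-phase: ΣzᵢKᵢ = 1.263 > 1 and Σzᵢ/Kᵢ = 1.544 > 1, so g(0) = 0.263 > 0 and g(1) = -0.544 < 0.
Iterate (Newton) starting at ψ₁ = 0.58:
  ψ₁ = 0.580: g = -0.1976, g' = -0.626 → ψ₁ = 0.264
  ψ₁ = 0.264: g = 0.0042, g' = -0.721 → ψ₁ = 0.270
Converged at ψ₁ = 0.270.
Drum-1 compositions:
  n-pentane: x = 0.150, y = 0.491
  benzene: x = 0.351, y = 0.319
  toluene: x = 0.500, y = 0.190
Drum-2 feed = drum-1 vapor: z₂ = (0.4911, 0.3190, 0.1899).
Drum 2:
Let ψ₂ = V/F and solve Σ zᵢ(Kᵢ−1)/(1+ψ₂(Kᵢ−1)) = 0.
g(0) = ΣzᵢKᵢ − 1 = 0.300 and g(1) = 1 − Σzᵢ/Kᵢ = -0.519, so a root lies in (0, 1).
Newton–Raphson from ψ₂ = 0.41:
  ψ₂ = 0.410: g = 0.0278, g' = -0.599 → ψ₂ = 0.456
Converged at ψ₂ = 0.456.
  n-pentane: x = 0.321, y = 0.694
  benzene: x = 0.390, y = 0.234
  toluene: x = 0.289, y = 0.072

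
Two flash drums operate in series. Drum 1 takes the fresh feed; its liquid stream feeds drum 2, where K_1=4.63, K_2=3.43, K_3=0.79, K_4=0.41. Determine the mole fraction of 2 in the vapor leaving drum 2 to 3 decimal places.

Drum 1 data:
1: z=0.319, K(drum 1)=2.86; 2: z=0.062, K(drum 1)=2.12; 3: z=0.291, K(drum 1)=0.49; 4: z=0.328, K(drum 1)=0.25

y_2 (drum 2) = 0.085

Drum 1:
Let ψ₁ = V/F and solve Σ zᵢ(Kᵢ−1)/(1+ψ₁(Kᵢ−1)) = 0.
Feasibility: ΣzᵢKᵢ = 1.268, Σzᵢ/Kᵢ = 2.047 — both > 1, two phases present.
Iterate (Newton) starting at ψ₁ = 0.62:
  ψ₁ = 0.620: g = -0.3603, g' = -1.072 → ψ₁ = 0.284
  ψ₁ = 0.284: g = -0.0450, g' = -0.919 → ψ₁ = 0.235
  ψ₁ = 0.235: g = 0.0008, g' = -0.953 → ψ₁ = 0.236
Converged at ψ₁ = 0.236.
Drum-1 compositions:
  1: x = 0.222, y = 0.634
  2: x = 0.049, y = 0.104
  3: x = 0.331, y = 0.162
  4: x = 0.398, y = 0.100
Drum-2 feed = drum-1 liquid: z₂ = (0.2218, 0.0491, 0.3307, 0.3984).
Drum 2:
Let ψ₂ = V/F and solve Σ zᵢ(Kᵢ−1)/(1+ψ₂(Kᵢ−1)) = 0.
Feasibility: ΣzᵢKᵢ = 1.620, Σzᵢ/Kᵢ = 1.453 — both > 1, two phases present.
Newton–Raphson from ψ₂ = 0.41:
  ψ₂ = 0.410: g = -0.0028, g' = -0.803 → ψ₂ = 0.407
Converged at ψ₂ = 0.407.
  1: x = 0.090, y = 0.415
  2: x = 0.025, y = 0.085
  3: x = 0.362, y = 0.286
  4: x = 0.524, y = 0.215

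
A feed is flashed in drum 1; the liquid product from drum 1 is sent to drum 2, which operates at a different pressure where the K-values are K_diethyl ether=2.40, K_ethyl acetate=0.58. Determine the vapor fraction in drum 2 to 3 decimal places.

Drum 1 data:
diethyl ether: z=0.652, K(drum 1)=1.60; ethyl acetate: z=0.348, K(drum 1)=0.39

V/F (drum 2) = 0.846

Drum 1:
Binary case is linear: z₁(K₁−1)(1+ψ₁(K₂−1)) + z₂(K₂−1)(1+ψ₁(K₁−1)) = 0
⇒ ψ₁ = [z₁(K₁−1)+z₂(K₂−1)] / [−(K₁−1)(K₂−1)] = 0.1789/0.3660 = 0.489
Drum-1 compositions:
  diethyl ether: x = 0.504, y = 0.807
  ethyl acetate: x = 0.496, y = 0.193
Drum-2 feed = drum-1 liquid: z₂ = (0.5041, 0.4959).
Drum 2:
Rachford–Rice: g(ψ₂) = Σ zᵢ(Kᵢ−1)/(1+ψ₂(Kᵢ−1)) = 0.
g(0) = ΣzᵢKᵢ − 1 = 0.498 and g(1) = 1 − Σzᵢ/Kᵢ = -0.065, so a root lies in (0, 1).
Binary case is linear: z₁(K₁−1)(1+ψ₂(K₂−1)) + z₂(K₂−1)(1+ψ₂(K₁−1)) = 0
⇒ ψ₂ = [z₁(K₁−1)+z₂(K₂−1)] / [−(K₁−1)(K₂−1)] = 0.4975/0.5880 = 0.846
  diethyl ether: x = 0.231, y = 0.554
  ethyl acetate: x = 0.769, y = 0.446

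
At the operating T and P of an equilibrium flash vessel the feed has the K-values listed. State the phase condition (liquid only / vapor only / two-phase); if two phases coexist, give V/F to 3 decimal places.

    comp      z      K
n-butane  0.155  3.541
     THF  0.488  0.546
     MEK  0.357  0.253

liquid only

ΣzᵢKᵢ = 0.906; Σzᵢ/Kᵢ = 2.349.
Since ΣzᵢKᵢ < 1 the mixture is below its bubble point — single liquid phase.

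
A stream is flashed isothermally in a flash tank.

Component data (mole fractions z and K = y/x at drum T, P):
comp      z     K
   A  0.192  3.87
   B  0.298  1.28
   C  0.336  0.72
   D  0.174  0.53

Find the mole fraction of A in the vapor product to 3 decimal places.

Rachford–Rice: g(ψ) = Σ zᵢ(Kᵢ−1)/(1+ψ(Kᵢ−1)) = 0.
g(0) = ΣzᵢKᵢ − 1 = 0.459 and g(1) = 1 − Σzᵢ/Kᵢ = -0.077, so a root lies in (0, 1).
Newton–Raphson from ψ = 0.41:
  ψ = 0.410: g = 0.1204, g' = -0.445 → ψ = 0.680
  ψ = 0.680: g = 0.0202, g' = -0.321 → ψ = 0.743
  ψ = 0.743: g = 0.0004, g' = -0.310 → ψ = 0.745
Converged at ψ = 0.745.
Compositions from xᵢ = zᵢ/(1+ψ(Kᵢ−1)), yᵢ = Kᵢxᵢ:
  A: x = 0.061, y = 0.237
  B: x = 0.247, y = 0.316
  C: x = 0.425, y = 0.306
  D: x = 0.268, y = 0.142

y_A = 0.237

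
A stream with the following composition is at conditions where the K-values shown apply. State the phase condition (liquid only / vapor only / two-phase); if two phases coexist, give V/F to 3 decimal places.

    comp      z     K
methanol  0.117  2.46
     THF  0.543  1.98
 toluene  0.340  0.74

ΣzᵢKᵢ = 1.615; Σzᵢ/Kᵢ = 0.781.
Since Σzᵢ/Kᵢ < 1 the mixture is above its dew point — single vapor phase.

vapor only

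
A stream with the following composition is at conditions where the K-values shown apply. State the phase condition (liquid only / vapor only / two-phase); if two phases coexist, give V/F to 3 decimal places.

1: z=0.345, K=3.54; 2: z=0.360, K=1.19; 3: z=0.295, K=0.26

ΣzᵢKᵢ = 1.726; Σzᵢ/Kᵢ = 1.535.
Both exceed 1, so a two-phase solution exists.
Let ψ = V/F and solve Σ zᵢ(Kᵢ−1)/(1+ψ(Kᵢ−1)) = 0.
Newton iteration, ψ⁰ = 0.45:
  ψ = 0.450: g = 0.1446, g' = -0.859 → ψ = 0.618
Converged at ψ = 0.618.

two-phase, V/F = 0.618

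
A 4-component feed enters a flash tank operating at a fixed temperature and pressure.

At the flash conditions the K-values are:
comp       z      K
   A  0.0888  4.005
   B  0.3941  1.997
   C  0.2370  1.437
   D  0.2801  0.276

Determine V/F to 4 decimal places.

Newton–Raphson from V/F = 0.68:
  V/F = 0.6800: g = 0.00224, g' = -0.8223 → V/F = 0.6827
Converged at V/F = 0.6827.

V/F = 0.6827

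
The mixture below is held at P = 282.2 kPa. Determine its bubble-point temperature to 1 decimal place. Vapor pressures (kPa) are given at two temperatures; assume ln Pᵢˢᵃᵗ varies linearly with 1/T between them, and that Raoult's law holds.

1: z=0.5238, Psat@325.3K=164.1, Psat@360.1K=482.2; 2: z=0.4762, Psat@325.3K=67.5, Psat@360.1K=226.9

T = 351.8 K

Bubble-point temperature: ΣzᵢPᵢˢᵃᵗ(T) = P. Interpolate ln Pᵢˢᵃᵗ = aᵢ + bᵢ/T.
  T = 325.3 K: ΣzᵢPᵢˢᵃᵗ = 118.10 kPa
  T = 360.1 K: ΣzᵢPᵢˢᵃᵗ = 360.63 kPa
  T = 342.7 K: ΣzᵢPᵢˢᵃᵗ = 212.21 kPa
  T = 351.4 K: ΣzᵢPᵢˢᵃᵗ = 278.43 kPa
  T = 355.8 K: ΣzᵢPᵢˢᵃᵗ = 317.84 kPa
  T = 353.6 K: ΣzᵢPᵢˢᵃᵗ = 297.60 kPa
Interpolating between 351.4 K and 353.6 K gives T ≈ 351.8 K.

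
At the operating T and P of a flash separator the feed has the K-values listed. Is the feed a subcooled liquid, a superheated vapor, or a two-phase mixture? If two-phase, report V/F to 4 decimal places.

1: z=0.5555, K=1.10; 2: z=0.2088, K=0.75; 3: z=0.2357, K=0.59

ΣzᵢKᵢ = 0.9067; Σzᵢ/Kᵢ = 1.1829.
Since ΣzᵢKᵢ < 1 the mixture is below its bubble point — single liquid phase.

subcooled liquid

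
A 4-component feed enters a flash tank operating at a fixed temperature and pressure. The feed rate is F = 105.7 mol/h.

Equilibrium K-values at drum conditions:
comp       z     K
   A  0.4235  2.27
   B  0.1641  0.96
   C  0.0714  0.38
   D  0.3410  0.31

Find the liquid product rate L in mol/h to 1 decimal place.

L = 68.9 mol/h

Rachford–Rice: g(V/F) = Σ zᵢ(Kᵢ−1)/(1+V/F(Kᵢ−1)) = 0.
g(0) = ΣzᵢKᵢ − 1 = 0.2517 and g(1) = 1 − Σzᵢ/Kᵢ = -0.6454, so a root lies in (0, 1).
Newton iteration, V/F⁰ = 0.5:
  V/F = 0.5000: g = -0.10112, g' = -0.6919 → V/F = 0.3538
  V/F = 0.3538: g = -0.00357, g' = -0.6546 → V/F = 0.3484
Converged at V/F = 0.3484.
Then V = V/F·F = 0.3484·105.7 = 36.8 mol/h and L = F − V = 68.9 mol/h.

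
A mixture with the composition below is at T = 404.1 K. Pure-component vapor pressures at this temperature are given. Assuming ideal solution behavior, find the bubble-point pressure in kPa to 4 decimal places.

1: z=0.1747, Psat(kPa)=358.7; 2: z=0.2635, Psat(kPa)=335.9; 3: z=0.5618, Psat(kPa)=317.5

At the bubble point ψ → 0, so ΣzᵢKᵢ = 1 with Kᵢ = Pᵢˢᵃᵗ/P ⇒ P = ΣzᵢPᵢˢᵃᵗ.
P = 0.1747·358.7 + 0.2635·335.9 + 0.5618·317.5 = 329.5460 kPa

Pbub = 329.5460 kPa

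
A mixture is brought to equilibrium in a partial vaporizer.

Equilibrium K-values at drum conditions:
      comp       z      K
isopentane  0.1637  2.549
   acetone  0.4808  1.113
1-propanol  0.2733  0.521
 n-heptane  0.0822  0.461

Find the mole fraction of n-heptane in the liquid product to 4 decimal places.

Rachford–Rice: g(ψ) = Σ zᵢ(Kᵢ−1)/(1+ψ(Kᵢ−1)) = 0.
Feasibility: ΣzᵢKᵢ = 1.1327, Σzᵢ/Kᵢ = 1.1991 — both > 1, two phases present.
Newton iteration, ψ⁰ = 0.5:
  ψ = 0.5000: g = -0.03847, g' = -0.2834 → ψ = 0.3643
  ψ = 0.3643: g = 0.00057, g' = -0.2952 → ψ = 0.3662
Converged at ψ = 0.3662.
Compositions from xᵢ = zᵢ/(1+ψ(Kᵢ−1)), yᵢ = Kᵢxᵢ:
  isopentane: x = 0.1044, y = 0.2662
  acetone: x = 0.4617, y = 0.5139
  1-propanol: x = 0.3314, y = 0.1727
  n-heptane: x = 0.1024, y = 0.0472

x_n-heptane = 0.1024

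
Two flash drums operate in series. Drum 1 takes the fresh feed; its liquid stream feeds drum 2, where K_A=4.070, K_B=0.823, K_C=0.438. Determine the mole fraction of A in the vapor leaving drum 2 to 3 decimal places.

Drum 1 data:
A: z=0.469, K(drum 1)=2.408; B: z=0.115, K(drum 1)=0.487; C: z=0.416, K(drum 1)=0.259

Drum 1:
Rachford–Rice: g(ψ₁) = Σ zᵢ(Kᵢ−1)/(1+ψ₁(Kᵢ−1)) = 0.
Feasibility: ΣzᵢKᵢ = 1.293, Σzᵢ/Kᵢ = 2.037 — both > 1, two phases present.
Newton iteration, ψ₁⁰ = 0.42:
  ψ₁ = 0.420: g = -0.1078, g' = -0.898 → ψ₁ = 0.300
  ψ₁ = 0.300: g = -0.0018, g' = -0.879 → ψ₁ = 0.298
Converged at ψ₁ = 0.298.
Drum-1 compositions:
  A: x = 0.330, y = 0.796
  B: x = 0.136, y = 0.066
  C: x = 0.534, y = 0.138
Drum-2 feed = drum-1 liquid: z₂ = (0.3304, 0.1357, 0.5338).
Drum 2:
Rachford–Rice: g(ψ₂) = Σ zᵢ(Kᵢ−1)/(1+ψ₂(Kᵢ−1)) = 0.
Feasibility: ΣzᵢKᵢ = 1.690, Σzᵢ/Kᵢ = 1.465 — both > 1, two phases present.
Iterate (Newton) starting at ψ₂ = 0.5:
  ψ₂ = 0.500: g = -0.0435, g' = -0.816 → ψ₂ = 0.447
  ψ₂ = 0.447: g = 0.0011, g' = -0.859 → ψ₂ = 0.448
Converged at ψ₂ = 0.448.
  A: x = 0.139, y = 0.566
  B: x = 0.147, y = 0.121
  C: x = 0.713, y = 0.312

y_A (drum 2) = 0.566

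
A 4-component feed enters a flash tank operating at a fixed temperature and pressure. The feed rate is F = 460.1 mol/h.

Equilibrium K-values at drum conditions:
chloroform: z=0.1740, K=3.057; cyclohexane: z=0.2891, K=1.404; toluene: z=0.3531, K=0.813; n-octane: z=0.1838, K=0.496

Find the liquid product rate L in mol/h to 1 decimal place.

L = 107.3 mol/h

Material balance + equilibrium reduce to Σ zᵢ(Kᵢ−1)/(1+β(Kᵢ−1)) = 0.
g(0) = ΣzᵢKᵢ − 1 = 0.3160 and g(1) = 1 − Σzᵢ/Kᵢ = -0.0677, so a root lies in (0, 1).
Newton iteration, β⁰ = 0.5:
  β = 0.5000: g = 0.07693, g' = -0.3101 → β = 0.7481
  β = 0.7481: g = 0.00519, g' = -0.2790 → β = 0.7667
Converged at β = 0.7667.
Then V = β·F = 0.7667·460.1 = 352.8 mol/h and L = F − V = 107.3 mol/h.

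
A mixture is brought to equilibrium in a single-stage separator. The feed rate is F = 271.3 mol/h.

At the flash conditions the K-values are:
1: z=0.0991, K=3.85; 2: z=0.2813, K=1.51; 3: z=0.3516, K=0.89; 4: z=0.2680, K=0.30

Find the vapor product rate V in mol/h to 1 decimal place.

Let ψ = V/F and solve Σ zᵢ(Kᵢ−1)/(1+ψ(Kᵢ−1)) = 0.
g(0) = ΣzᵢKᵢ − 1 = 0.1996 and g(1) = 1 − Σzᵢ/Kᵢ = -0.5004, so a root lies in (0, 1).
Iterate (Newton) starting at ψ = 0.5:
  ψ = 0.5000: g = -0.09876, g' = -0.4989 → ψ = 0.3020
  ψ = 0.3020: g = -0.00181, g' = -0.5031 → ψ = 0.2984
Converged at ψ = 0.2984.
Then V = ψ·F = 0.2984·271.3 = 81.0 mol/h and L = F − V = 190.3 mol/h.

V = 81.0 mol/h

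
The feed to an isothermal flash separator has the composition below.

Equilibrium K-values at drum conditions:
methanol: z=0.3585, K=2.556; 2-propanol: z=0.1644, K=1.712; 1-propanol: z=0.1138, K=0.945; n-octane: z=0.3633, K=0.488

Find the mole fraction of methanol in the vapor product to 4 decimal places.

y_methanol = 0.4073

Material balance + equilibrium reduce to Σ zᵢ(Kᵢ−1)/(1+ψ(Kᵢ−1)) = 0.
Feasibility: ΣzᵢKᵢ = 1.4826, Σzᵢ/Kᵢ = 1.1012 — both > 1, two phases present.
Iterate (Newton) starting at ψ = 0.5:
  ψ = 0.5000: g = 0.14361, g' = -0.4923 → ψ = 0.7917
  ψ = 0.7917: g = 0.00544, g' = -0.4780 → ψ = 0.8031
Converged at ψ = 0.8031.
Compositions from xᵢ = zᵢ/(1+ψ(Kᵢ−1)), yᵢ = Kᵢxᵢ:
  methanol: x = 0.1594, y = 0.4073
  2-propanol: x = 0.1046, y = 0.1791
  1-propanol: x = 0.1191, y = 0.1125
  n-octane: x = 0.6170, y = 0.3011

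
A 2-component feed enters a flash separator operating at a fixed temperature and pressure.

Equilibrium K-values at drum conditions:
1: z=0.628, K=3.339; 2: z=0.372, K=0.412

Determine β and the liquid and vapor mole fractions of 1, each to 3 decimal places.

β = 0.909, x_1 = 0.201, y_1 = 0.671

Let β = V/F and solve Σ zᵢ(Kᵢ−1)/(1+β(Kᵢ−1)) = 0.
g(0) = ΣzᵢKᵢ − 1 = 1.250 and g(1) = 1 − Σzᵢ/Kᵢ = -0.091, so a root lies in (0, 1).
Newton–Raphson from β = 0.47:
  β = 0.470: g = 0.3974, g' = -1.025 → β = 0.858
  β = 0.858: g = 0.0474, g' = -0.904 → β = 0.910
  β = 0.910: g = -0.0010, g' = -0.946 → β = 0.909
Converged at β = 0.909.
Compositions from xᵢ = zᵢ/(1+β(Kᵢ−1)), yᵢ = Kᵢxᵢ:
  1: x = 0.201, y = 0.671
  2: x = 0.799, y = 0.329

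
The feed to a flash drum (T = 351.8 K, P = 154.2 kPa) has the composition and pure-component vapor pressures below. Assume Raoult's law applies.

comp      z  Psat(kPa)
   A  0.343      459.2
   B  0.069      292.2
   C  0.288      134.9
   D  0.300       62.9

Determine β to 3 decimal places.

β = 0.664

Raoult's law: Kᵢ = Pᵢˢᵃᵗ/P = Pᵢˢᵃᵗ/154.2.
  K_A = 459.2/154.2 = 2.97795, K_B = 292.2/154.2 = 1.89494, K_C = 134.9/154.2 = 0.87484, K_D = 62.9/154.2 = 0.40791
Iterate (Newton) starting at β = 0.6:
  β = 0.600: g = 0.0360, g' = -0.562 → β = 0.664
Converged at β = 0.664.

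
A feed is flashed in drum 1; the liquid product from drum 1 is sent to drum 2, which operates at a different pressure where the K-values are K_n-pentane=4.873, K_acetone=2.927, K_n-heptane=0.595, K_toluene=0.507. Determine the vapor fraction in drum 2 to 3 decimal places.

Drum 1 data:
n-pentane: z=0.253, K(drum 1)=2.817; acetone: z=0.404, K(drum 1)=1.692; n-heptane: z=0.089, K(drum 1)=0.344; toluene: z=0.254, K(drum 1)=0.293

Drum 1:
Newton iteration, ψ₁⁰ = 0.66:
  ψ₁ = 0.660: g = -0.0387, g' = -0.829 → ψ₁ = 0.613
  ψ₁ = 0.613: g = -0.0011, g' = -0.785 → ψ₁ = 0.612
Converged at ψ₁ = 0.612.
Drum-1 compositions:
  n-pentane: x = 0.120, y = 0.337
  acetone: x = 0.284, y = 0.480
  n-heptane: x = 0.149, y = 0.051
  toluene: x = 0.448, y = 0.131
Drum-2 feed = drum-1 liquid: z₂ = (0.1198, 0.2838, 0.1487, 0.4477).
Drum 2:
Let ψ₂ = V/F and solve Σ zᵢ(Kᵢ−1)/(1+ψ₂(Kᵢ−1)) = 0.
g(0) = ΣzᵢKᵢ − 1 = 0.730 and g(1) = 1 − Σzᵢ/Kᵢ = -0.254, so a root lies in (0, 1).
Iterate (Newton) starting at ψ₂ = 0.5:
  ψ₂ = 0.500: g = 0.0681, g' = -0.712 → ψ₂ = 0.596
  ψ₂ = 0.596: g = 0.0031, g' = -0.653 → ψ₂ = 0.600
Converged at ψ₂ = 0.600.
  n-pentane: x = 0.036, y = 0.176
  acetone: x = 0.132, y = 0.385
  n-heptane: x = 0.196, y = 0.117
  toluene: x = 0.636, y = 0.322

V/F (drum 2) = 0.600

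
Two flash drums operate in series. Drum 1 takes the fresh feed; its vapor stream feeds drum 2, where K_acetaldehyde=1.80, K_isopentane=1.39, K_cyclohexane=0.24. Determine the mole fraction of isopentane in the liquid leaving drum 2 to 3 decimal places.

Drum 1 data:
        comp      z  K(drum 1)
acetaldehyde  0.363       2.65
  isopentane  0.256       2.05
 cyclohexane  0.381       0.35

Drum 1:
Let ψ₁ = V/F and solve Σ zᵢ(Kᵢ−1)/(1+ψ₁(Kᵢ−1)) = 0.
Feasibility: ΣzᵢKᵢ = 1.620, Σzᵢ/Kᵢ = 1.350 — both > 1, two phases present.
Newton iteration, ψ₁⁰ = 0.4:
  ψ₁ = 0.400: g = 0.2154, g' = -0.793 → ψ₁ = 0.672
  ψ₁ = 0.672: g = 0.0020, g' = -0.827 → ψ₁ = 0.674
Converged at ψ₁ = 0.674.
Drum-1 compositions:
  acetaldehyde: x = 0.172, y = 0.455
  isopentane: x = 0.150, y = 0.307
  cyclohexane: x = 0.678, y = 0.237
Drum-2 feed = drum-1 vapor: z₂ = (0.4553, 0.3073, 0.2374).
Drum 2:
Material balance + equilibrium reduce to Σ zᵢ(Kᵢ−1)/(1+ψ₂(Kᵢ−1)) = 0.
g(0) = ΣzᵢKᵢ − 1 = 0.304 and g(1) = 1 − Σzᵢ/Kᵢ = -0.463, so a root lies in (0, 1).
Newton–Raphson from ψ₂ = 0.65:
  ψ₂ = 0.650: g = -0.0213, g' = -0.691 → ψ₂ = 0.619
  ψ₂ = 0.619: g = -0.0007, g' = -0.650 → ψ₂ = 0.618
Converged at ψ₂ = 0.618.
  acetaldehyde: x = 0.305, y = 0.548
  isopentane: x = 0.248, y = 0.344
  cyclohexane: x = 0.448, y = 0.107

x_isopentane (drum 2) = 0.248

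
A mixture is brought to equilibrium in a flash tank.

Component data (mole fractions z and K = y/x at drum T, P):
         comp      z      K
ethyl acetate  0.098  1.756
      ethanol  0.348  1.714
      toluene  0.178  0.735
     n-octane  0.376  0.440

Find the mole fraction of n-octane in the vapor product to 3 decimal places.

Rachford–Rice: g(β) = Σ zᵢ(Kᵢ−1)/(1+β(Kᵢ−1)) = 0.
Feasibility: ΣzᵢKᵢ = 1.065, Σzᵢ/Kᵢ = 1.356 — both > 1, two phases present.
Iterate (Newton) starting at β = 0.5:
  β = 0.500: g = -0.1100, g' = -0.370 → β = 0.203
  β = 0.203: g = -0.0061, g' = -0.342 → β = 0.185
Converged at β = 0.185.
Compositions from xᵢ = zᵢ/(1+β(Kᵢ−1)), yᵢ = Kᵢxᵢ:
  ethyl acetate: x = 0.086, y = 0.151
  ethanol: x = 0.307, y = 0.527
  toluene: x = 0.187, y = 0.138
  n-octane: x = 0.419, y = 0.185

y_n-octane = 0.185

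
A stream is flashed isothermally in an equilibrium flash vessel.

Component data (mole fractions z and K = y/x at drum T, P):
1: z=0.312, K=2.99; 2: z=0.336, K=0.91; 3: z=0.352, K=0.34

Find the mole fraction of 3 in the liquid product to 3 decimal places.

x_3 = 0.477

Newton–Raphson from ψ = 0.46:
  ψ = 0.460: g = -0.0410, g' = -0.656 → ψ = 0.397
  ψ = 0.397: g = 0.0004, g' = -0.670 → ψ = 0.398
Converged at ψ = 0.398.
Compositions from xᵢ = zᵢ/(1+ψ(Kᵢ−1)), yᵢ = Kᵢxᵢ:
  1: x = 0.174, y = 0.521
  2: x = 0.348, y = 0.317
  3: x = 0.477, y = 0.162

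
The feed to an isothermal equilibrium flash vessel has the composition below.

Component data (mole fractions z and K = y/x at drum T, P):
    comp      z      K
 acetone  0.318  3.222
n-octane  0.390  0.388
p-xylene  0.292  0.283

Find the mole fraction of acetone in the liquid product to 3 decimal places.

x_acetone = 0.228

Newton–Raphson from ψ = 0.5:
  ψ = 0.500: g = -0.3356, g' = -1.020 → ψ = 0.171
  ψ = 0.171: g = 0.0067, g' = -1.201 → ψ = 0.177
Converged at ψ = 0.177.
Compositions from xᵢ = zᵢ/(1+ψ(Kᵢ−1)), yᵢ = Kᵢxᵢ:
  acetone: x = 0.228, y = 0.736
  n-octane: x = 0.437, y = 0.170
  p-xylene: x = 0.334, y = 0.095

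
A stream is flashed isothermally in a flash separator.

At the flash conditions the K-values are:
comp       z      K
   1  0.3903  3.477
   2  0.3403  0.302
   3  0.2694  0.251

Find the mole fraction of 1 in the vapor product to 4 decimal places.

y_1 = 0.7837

Rachford–Rice: g(V/F) = Σ zᵢ(Kᵢ−1)/(1+V/F(Kᵢ−1)) = 0.
g(0) = ΣzᵢKᵢ − 1 = 0.5275 and g(1) = 1 − Σzᵢ/Kᵢ = -1.3124, so a root lies in (0, 1).
Newton–Raphson from V/F = 0.5:
  V/F = 0.5000: g = -0.25558, g' = -1.2554 → V/F = 0.2964
  V/F = 0.2964: g = -0.00139, g' = -1.3095 → V/F = 0.2954
Converged at V/F = 0.2954.
Compositions from xᵢ = zᵢ/(1+V/F(Kᵢ−1)), yᵢ = Kᵢxᵢ:
  1: x = 0.2254, y = 0.7837
  2: x = 0.4287, y = 0.1295
  3: x = 0.3459, y = 0.0868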